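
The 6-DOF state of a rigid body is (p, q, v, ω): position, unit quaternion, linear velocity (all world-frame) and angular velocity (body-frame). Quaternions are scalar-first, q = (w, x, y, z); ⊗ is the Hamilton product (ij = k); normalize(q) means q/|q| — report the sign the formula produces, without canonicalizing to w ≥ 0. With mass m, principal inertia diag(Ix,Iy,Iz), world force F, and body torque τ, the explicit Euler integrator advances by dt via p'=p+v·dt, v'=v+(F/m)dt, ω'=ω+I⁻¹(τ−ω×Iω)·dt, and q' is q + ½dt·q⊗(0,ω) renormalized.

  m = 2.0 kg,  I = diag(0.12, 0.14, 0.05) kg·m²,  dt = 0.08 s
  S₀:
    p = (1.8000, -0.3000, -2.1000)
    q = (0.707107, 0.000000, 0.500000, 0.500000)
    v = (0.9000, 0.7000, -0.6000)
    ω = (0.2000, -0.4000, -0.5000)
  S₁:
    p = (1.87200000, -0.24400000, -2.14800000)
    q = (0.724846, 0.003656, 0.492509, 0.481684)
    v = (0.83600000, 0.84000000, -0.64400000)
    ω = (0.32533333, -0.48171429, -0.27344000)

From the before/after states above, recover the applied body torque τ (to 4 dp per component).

ω₁ − ω₀ = (0.12533333, -0.08171429, 0.22656000)
I·α + gyro = (0.1700, -0.1500, 0.1400)

τ = (0.1700, -0.1500, 0.1400)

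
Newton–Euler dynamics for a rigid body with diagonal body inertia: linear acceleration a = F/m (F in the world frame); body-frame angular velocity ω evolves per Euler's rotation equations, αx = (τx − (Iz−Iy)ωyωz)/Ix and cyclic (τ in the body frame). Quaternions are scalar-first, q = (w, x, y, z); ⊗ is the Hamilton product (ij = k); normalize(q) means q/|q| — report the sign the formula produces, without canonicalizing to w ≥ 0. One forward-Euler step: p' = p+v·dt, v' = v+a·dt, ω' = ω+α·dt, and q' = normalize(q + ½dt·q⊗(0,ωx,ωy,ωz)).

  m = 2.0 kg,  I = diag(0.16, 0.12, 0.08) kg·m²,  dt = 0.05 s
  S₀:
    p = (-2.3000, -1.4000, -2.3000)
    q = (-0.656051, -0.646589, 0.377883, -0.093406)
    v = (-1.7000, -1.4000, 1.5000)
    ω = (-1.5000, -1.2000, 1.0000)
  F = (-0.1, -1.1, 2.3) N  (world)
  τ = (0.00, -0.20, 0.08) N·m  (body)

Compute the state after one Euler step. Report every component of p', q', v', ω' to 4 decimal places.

linear accel F/m = (-0.0500, -0.5500, 1.1500)
new position p' = (-2.3850, -1.4700, -2.2250)
v' = v + a·dt = (-1.7025, -1.4275, 1.5575)
precession coupling ω×(Iω) = (0.0480, -0.1200, -0.0720)
angular accel α = (-0.3000, -0.6667, 1.9000)
ω + α·dt = (-1.5150, -1.2333, 1.0950)
Hamilton product q⊗(0,ω) = (-0.4230179, 1.2498723, 1.5739592, 0.6866803)
updated quaternion q' = (-0.6657, -0.6144, 0.4166, -0.0761)

p' = (-2.3850, -1.4700, -2.2250)
q' = (-0.6657, -0.6144, 0.4166, -0.0761)
v' = (-1.7025, -1.4275, 1.5575)
ω' = (-1.5150, -1.2333, 1.0950)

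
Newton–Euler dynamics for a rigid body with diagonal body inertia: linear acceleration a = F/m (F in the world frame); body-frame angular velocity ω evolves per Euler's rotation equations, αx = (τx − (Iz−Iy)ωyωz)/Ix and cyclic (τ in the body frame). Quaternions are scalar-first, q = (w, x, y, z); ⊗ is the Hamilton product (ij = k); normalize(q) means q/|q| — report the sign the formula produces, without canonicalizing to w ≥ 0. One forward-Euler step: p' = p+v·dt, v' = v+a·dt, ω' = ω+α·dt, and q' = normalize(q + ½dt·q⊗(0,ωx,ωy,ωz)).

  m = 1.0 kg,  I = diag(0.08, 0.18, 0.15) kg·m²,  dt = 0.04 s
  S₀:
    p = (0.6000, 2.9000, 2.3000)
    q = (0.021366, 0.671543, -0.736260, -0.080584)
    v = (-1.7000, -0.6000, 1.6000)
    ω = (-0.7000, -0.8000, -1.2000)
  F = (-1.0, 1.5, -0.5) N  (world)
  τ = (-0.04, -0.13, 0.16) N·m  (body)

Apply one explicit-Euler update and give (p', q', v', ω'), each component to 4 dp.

p' = p + v·dt = (0.5320, 2.8760, 2.3640)
v + (F/m)dt = (-1.7400, -0.5400, 1.5800)
gyro term ω×Iω = (-0.0288, -0.0588, 0.0560)
(τ − ω×Iω)/I = (-0.1400, -0.3956, 0.6933)
ω' = ω + α·dt = (-0.7056, -0.8158, -1.1723)
2q̇ = q⊗(0,ω) = (-0.2156287, 0.8040886, 0.8451676, -1.0782556)
q + ½dt·q⊗(0,ω), renormalized = (0.0170, 0.6873, -0.7190, -0.1021)

p' = (0.5320, 2.8760, 2.3640)
q' = (0.0170, 0.6873, -0.7190, -0.1021)
v' = (-1.7400, -0.5400, 1.5800)
ω' = (-0.7056, -0.8158, -1.1723)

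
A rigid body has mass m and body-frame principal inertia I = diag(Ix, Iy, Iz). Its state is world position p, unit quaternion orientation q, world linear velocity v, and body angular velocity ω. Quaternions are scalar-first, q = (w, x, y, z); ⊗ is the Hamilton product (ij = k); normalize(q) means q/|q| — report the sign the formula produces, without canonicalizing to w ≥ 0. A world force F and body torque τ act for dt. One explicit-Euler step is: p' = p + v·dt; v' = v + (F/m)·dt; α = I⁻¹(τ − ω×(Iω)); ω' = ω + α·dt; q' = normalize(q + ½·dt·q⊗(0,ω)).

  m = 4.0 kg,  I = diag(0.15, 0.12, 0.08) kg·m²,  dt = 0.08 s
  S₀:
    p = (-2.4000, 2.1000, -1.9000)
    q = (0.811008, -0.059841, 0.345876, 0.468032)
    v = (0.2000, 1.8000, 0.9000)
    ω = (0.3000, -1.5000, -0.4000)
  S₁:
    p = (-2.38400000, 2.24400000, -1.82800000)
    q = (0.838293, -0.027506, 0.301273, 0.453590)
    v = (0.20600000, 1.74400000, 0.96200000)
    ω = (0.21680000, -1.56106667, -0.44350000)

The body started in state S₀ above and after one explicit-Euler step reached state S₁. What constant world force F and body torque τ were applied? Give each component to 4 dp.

Δv = v₁−v₀ = (0.00600000, -0.05600000, 0.06200000)
applied force F = (0.3000, -2.8000, 3.1000)
Δω = ω₁−ω₀ = (-0.08320000, -0.06106667, -0.04350000)
ω₀×(Iω₀) = (-0.0240, -0.0084, 0.0135)
τ = I·(Δω/dt) + ω₀×(Iω₀) = (-0.1800, -0.1000, -0.0300)

F = (0.3000, -2.8000, 3.1000)
τ = (-0.1800, -0.1000, -0.0300)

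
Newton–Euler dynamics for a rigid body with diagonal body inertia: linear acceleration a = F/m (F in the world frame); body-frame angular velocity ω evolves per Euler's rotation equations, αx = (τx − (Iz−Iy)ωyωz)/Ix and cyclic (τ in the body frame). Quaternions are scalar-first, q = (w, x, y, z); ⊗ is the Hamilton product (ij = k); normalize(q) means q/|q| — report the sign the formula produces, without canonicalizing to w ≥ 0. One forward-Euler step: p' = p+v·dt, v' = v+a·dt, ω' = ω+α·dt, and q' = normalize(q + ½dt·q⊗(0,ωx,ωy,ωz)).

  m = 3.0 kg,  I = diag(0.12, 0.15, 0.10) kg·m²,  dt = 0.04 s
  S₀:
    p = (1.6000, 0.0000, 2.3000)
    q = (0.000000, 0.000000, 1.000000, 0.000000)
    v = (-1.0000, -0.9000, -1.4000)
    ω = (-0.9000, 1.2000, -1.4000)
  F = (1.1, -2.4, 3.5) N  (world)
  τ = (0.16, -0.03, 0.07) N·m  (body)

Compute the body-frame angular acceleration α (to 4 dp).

α = (0.6333, -0.3680, 1.0240)

ω×(Iω) gyroscopic = (0.0840, 0.0252, -0.0324)
α = I⁻¹(τ − ω×Iω) = (0.6333, -0.3680, 1.0240)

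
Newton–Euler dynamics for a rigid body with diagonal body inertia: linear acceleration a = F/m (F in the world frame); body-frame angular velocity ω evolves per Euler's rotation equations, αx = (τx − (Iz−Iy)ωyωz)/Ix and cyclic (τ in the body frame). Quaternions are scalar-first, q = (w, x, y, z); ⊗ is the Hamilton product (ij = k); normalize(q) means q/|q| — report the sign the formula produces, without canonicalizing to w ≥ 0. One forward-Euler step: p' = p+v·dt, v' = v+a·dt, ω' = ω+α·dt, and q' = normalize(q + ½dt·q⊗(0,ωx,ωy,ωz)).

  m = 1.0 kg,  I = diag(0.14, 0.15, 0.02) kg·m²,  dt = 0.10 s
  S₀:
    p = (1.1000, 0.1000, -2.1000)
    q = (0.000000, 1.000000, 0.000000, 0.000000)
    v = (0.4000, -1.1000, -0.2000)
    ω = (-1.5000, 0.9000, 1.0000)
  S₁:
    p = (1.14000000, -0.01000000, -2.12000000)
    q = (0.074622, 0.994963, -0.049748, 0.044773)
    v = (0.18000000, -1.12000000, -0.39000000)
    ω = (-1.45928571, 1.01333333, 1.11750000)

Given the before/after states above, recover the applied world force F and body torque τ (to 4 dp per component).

F = (-2.2000, -0.2000, -1.9000)
τ = (-0.0600, -0.0100, 0.0100)

velocity change Δv = (-0.22000000, -0.02000000, -0.19000000)
applied force F = (-2.2000, -0.2000, -1.9000)
ω₁ − ω₀ = (0.04071429, 0.11333333, 0.11750000)
applied torque τ = (-0.0600, -0.0100, 0.0100)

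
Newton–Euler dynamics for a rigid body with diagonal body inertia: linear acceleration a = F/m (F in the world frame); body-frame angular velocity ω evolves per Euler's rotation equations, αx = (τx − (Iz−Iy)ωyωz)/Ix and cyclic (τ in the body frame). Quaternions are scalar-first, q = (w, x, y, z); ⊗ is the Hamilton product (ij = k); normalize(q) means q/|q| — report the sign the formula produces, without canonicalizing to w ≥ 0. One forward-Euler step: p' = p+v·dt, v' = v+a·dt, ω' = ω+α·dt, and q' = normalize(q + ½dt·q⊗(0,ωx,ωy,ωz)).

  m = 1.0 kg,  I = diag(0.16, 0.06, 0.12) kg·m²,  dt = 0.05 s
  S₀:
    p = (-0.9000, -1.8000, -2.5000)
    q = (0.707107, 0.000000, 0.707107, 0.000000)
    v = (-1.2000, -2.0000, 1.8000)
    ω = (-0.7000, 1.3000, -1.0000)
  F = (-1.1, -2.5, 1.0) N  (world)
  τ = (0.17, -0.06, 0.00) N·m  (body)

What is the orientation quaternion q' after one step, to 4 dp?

q⊗(0,ω) = (-0.9192391, -1.2020819, 0.9192391, -0.2121321)
q' = normalize(q + ½dt·q⊗(0,ω)) = (0.6834, -0.0300, 0.7294, -0.0053)

q' = (0.6834, -0.0300, 0.7294, -0.0053)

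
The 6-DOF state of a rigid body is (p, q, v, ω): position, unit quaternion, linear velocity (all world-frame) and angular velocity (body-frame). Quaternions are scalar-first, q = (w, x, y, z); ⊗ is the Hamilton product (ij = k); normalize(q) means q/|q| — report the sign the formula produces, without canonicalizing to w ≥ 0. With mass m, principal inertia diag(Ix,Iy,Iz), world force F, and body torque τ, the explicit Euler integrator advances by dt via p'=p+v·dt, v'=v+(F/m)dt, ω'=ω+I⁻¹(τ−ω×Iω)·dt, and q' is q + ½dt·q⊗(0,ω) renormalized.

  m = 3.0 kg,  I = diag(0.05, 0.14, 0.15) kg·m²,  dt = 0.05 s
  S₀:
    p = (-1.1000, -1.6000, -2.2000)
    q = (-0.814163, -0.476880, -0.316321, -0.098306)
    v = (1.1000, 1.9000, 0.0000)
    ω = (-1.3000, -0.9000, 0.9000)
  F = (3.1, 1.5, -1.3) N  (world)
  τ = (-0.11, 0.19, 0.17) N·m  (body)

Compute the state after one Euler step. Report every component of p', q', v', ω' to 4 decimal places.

a = (1.0333, 0.5000, -0.4333)
new position p' = (-1.0450, -1.5050, -2.2000)
v + (F/m)dt = (1.1517, 1.9250, -0.0217)
precession coupling ω×(Iω) = (-0.0081, 0.1170, 0.1053)
(τ − ω×Iω)/I = (-2.0380, 0.5214, 0.4313)
new body rate ω' = (-1.4019, -0.8739, 0.9216)
2q̇ = q⊗(0,ω) = (-0.8161575, 0.6852476, 1.2897365, -0.7147720)
q' = normalize(q + ½dt·q⊗(0,ω)) = (-0.8337, -0.4593, -0.2838, -0.1161)

p' = (-1.0450, -1.5050, -2.2000)
q' = (-0.8337, -0.4593, -0.2838, -0.1161)
v' = (1.1517, 1.9250, -0.0217)
ω' = (-1.4019, -0.8739, 0.9216)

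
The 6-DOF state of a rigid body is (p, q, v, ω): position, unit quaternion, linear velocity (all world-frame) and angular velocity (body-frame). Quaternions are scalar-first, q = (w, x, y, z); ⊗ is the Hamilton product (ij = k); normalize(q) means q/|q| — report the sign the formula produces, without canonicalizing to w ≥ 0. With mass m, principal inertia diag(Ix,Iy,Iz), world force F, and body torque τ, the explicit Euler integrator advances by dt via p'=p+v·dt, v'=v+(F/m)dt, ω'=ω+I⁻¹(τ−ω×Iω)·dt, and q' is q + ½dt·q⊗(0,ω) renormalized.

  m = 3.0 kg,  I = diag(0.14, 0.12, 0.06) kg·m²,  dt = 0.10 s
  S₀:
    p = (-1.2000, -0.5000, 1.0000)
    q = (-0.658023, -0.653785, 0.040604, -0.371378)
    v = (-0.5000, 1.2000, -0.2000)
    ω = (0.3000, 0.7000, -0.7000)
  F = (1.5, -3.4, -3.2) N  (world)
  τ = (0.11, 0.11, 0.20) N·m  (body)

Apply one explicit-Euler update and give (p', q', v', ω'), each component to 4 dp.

p' = p + v·dt = (-1.2500, -0.3800, 0.9800)
new velocity v' = (-0.4500, 1.0867, -0.3067)
α = I⁻¹(τ − ω×Iω) = (0.5757, 1.0567, 3.4033)
new body rate ω' = (0.3576, 0.8057, -0.3597)
Hamilton product q⊗(0,ω) = (-0.0922519, 0.0341349, -1.0296790, -0.0092146)
q + ½dt·q⊗(0,ω), renormalized = (-0.6618, -0.6512, -0.0109, -0.3713)

p' = (-1.2500, -0.3800, 0.9800)
q' = (-0.6618, -0.6512, -0.0109, -0.3713)
v' = (-0.4500, 1.0867, -0.3067)
ω' = (0.3576, 0.8057, -0.3597)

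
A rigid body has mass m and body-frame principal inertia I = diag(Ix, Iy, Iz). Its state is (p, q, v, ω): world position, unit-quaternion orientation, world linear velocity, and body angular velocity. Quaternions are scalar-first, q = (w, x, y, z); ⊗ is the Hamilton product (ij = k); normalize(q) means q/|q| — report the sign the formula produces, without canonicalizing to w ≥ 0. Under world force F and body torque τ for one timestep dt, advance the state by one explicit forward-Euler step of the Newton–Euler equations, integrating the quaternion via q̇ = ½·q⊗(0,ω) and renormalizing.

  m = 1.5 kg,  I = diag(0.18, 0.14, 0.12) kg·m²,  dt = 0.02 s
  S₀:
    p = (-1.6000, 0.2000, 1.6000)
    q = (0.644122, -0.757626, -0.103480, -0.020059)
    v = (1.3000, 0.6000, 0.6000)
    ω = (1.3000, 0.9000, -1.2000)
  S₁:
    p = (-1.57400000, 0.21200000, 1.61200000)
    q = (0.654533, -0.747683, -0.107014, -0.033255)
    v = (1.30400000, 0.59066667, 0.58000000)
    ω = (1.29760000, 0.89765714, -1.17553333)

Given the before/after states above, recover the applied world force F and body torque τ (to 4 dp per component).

Δω = ω₁−ω₀ = (-0.00240000, -0.00234286, 0.02446667)
I·α + gyro = (0.0000, -0.1100, 0.1000)
v₁ − v₀ = (0.00400000, -0.00933333, -0.02000000)
F = m·Δv/dt = (0.3000, -0.7000, -1.5000)

F = (0.3000, -0.7000, -1.5000)
τ = (0.0000, -0.1100, 0.1000)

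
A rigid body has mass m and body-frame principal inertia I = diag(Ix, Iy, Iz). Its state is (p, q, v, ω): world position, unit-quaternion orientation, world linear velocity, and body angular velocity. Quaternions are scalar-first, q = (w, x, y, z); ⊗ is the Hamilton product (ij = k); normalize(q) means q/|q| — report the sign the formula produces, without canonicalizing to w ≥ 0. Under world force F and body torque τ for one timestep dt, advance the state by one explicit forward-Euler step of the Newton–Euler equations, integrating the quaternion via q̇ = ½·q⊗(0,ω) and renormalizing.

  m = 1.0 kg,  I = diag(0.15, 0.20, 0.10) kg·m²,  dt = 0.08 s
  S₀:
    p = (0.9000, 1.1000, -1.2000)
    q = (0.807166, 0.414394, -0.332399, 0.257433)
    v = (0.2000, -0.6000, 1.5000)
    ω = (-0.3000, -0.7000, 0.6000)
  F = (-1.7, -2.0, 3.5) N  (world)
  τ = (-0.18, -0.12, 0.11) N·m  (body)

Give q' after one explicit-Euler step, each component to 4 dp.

q' = (0.7961, 0.4036, -0.3678, 0.2610)

q⊗(0,ω) = (-0.2628209, -0.2613861, -0.8908825, 0.0945041)
q + ½dt·q⊗(0,ω), renormalized = (0.7961, 0.4036, -0.3678, 0.2610)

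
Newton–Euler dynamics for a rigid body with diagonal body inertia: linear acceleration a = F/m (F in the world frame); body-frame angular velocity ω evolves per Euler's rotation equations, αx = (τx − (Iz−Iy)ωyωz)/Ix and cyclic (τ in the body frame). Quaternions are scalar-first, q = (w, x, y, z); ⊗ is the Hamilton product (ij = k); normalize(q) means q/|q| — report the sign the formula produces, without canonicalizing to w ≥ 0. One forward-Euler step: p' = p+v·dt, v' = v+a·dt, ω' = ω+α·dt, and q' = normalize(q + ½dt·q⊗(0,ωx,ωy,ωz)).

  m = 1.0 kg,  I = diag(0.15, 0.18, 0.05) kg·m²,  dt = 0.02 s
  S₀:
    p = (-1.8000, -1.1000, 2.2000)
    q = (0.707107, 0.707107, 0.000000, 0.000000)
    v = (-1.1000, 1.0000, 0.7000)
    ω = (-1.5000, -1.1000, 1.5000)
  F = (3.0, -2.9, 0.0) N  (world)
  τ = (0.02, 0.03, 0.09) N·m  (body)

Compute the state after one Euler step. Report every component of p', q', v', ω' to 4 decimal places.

precession coupling ω×(Iω) = (0.2145, -0.2250, 0.0495)
(τ − ω×Iω)/I = (-1.2967, 1.4167, 0.8100)
ω' = ω + α·dt = (-1.5259, -1.0717, 1.5162)
2q̇ = q⊗(0,ω) = (1.0606605, -1.0606605, -1.8384782, 0.2828428)
updated quaternion q' = (0.7175, 0.6963, -0.0184, 0.0028)
a = F/m = (3.0000, -2.9000, 0.0000)
p + v·dt = (-1.8220, -1.0800, 2.2140)
new velocity v' = (-1.0400, 0.9420, 0.7000)

p' = (-1.8220, -1.0800, 2.2140)
q' = (0.7175, 0.6963, -0.0184, 0.0028)
v' = (-1.0400, 0.9420, 0.7000)
ω' = (-1.5259, -1.0717, 1.5162)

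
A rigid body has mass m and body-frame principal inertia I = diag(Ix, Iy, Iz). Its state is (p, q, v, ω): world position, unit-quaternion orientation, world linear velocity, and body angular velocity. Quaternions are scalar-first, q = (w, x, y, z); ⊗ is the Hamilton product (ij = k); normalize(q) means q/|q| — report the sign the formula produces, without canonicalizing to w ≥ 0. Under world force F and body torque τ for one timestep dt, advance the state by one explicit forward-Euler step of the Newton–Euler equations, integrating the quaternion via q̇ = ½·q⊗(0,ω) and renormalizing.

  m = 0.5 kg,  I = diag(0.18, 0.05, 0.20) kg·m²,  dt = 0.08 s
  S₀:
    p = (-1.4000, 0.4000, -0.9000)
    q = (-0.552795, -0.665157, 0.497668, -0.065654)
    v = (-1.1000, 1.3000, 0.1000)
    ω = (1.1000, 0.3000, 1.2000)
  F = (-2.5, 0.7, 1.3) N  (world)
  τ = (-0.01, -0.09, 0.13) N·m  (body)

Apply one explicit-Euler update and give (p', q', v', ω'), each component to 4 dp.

ω×(Iω) gyroscopic = (0.0540, -0.0264, -0.0429)
α = I⁻¹(τ − ω×Iω) = (-0.3556, -1.2720, 0.8645)
ω' = ω + α·dt = (1.0716, 0.1982, 1.2692)
q⊗(0,ω) = (0.6611571, 0.0088233, 0.5601305, -1.4103359)
updated quaternion q' = (-0.5252, -0.6634, 0.5189, -0.1218)
a = F/m = (-5.0000, 1.4000, 2.6000)
p' = p + v·dt = (-1.4880, 0.5040, -0.8920)
v + (F/m)dt = (-1.5000, 1.4120, 0.3080)

p' = (-1.4880, 0.5040, -0.8920)
q' = (-0.5252, -0.6634, 0.5189, -0.1218)
v' = (-1.5000, 1.4120, 0.3080)
ω' = (1.0716, 0.1982, 1.2692)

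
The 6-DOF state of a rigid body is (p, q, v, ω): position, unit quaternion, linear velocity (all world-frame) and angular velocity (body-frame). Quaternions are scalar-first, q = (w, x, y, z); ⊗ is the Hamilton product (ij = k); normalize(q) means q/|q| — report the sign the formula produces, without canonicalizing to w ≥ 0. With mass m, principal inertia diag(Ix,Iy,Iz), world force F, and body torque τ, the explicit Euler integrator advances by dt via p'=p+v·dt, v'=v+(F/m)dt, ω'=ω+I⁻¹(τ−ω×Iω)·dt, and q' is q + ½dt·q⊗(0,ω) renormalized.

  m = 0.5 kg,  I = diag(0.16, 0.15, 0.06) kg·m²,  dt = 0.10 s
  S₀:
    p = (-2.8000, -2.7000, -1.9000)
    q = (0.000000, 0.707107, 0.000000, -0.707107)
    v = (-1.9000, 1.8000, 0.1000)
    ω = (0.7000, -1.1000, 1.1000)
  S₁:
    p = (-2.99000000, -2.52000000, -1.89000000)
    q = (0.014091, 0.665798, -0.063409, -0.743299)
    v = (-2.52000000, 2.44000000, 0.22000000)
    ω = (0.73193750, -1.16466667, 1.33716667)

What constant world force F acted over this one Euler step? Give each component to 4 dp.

Δv = v₁−v₀ = (-0.62000000, 0.64000000, 0.12000000)
applied force F = (-3.1000, 3.2000, 0.6000)

F = (-3.1000, 3.2000, 0.6000)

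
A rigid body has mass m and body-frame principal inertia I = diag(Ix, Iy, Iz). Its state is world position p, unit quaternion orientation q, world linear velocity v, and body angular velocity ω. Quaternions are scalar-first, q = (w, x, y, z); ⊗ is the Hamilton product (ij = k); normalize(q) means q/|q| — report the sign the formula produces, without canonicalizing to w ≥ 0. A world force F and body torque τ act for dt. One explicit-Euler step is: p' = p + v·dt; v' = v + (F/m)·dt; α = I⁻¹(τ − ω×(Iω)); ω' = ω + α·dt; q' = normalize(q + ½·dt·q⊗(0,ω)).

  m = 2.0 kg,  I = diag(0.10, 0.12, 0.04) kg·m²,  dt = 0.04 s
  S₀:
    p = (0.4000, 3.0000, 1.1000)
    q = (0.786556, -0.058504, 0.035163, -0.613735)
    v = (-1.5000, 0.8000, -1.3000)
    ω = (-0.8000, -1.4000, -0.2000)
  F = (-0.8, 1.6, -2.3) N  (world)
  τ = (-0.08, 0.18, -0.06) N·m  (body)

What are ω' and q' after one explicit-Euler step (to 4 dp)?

ω' = (-0.8230, -1.3432, -0.2824)
q' = (0.7837, -0.0884, 0.0227, -0.6144)

(τ − ω×Iω)/I = (-0.5760, 1.4200, -2.0600)
new body rate ω' = (-0.8230, -1.3432, -0.2824)
Hamilton product q⊗(0,ω) = (-0.1203220, -1.4955064, -0.6218912, -0.0472752)
q + ½dt·q⊗(0,ω), renormalized = (0.7837, -0.0884, 0.0227, -0.6144)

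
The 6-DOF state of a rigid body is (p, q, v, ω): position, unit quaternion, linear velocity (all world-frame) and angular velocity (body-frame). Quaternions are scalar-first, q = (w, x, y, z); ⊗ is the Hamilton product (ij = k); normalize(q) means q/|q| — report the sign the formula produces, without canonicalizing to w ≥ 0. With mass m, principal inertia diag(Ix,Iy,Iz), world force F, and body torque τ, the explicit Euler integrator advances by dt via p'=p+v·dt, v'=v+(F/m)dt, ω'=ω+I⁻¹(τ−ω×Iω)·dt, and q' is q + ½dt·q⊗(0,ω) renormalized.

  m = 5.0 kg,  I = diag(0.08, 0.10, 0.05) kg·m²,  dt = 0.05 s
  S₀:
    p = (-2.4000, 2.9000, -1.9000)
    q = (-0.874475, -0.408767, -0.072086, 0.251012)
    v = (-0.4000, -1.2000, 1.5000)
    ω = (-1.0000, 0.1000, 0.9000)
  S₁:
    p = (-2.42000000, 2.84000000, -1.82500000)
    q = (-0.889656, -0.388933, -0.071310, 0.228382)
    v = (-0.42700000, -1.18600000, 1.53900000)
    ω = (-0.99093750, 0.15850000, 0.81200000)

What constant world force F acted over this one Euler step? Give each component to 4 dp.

v₁ − v₀ = (-0.02700000, 0.01400000, 0.03900000)
m·(v₁−v₀)/dt = (-2.7000, 1.4000, 3.9000)

F = (-2.7000, 1.4000, 3.9000)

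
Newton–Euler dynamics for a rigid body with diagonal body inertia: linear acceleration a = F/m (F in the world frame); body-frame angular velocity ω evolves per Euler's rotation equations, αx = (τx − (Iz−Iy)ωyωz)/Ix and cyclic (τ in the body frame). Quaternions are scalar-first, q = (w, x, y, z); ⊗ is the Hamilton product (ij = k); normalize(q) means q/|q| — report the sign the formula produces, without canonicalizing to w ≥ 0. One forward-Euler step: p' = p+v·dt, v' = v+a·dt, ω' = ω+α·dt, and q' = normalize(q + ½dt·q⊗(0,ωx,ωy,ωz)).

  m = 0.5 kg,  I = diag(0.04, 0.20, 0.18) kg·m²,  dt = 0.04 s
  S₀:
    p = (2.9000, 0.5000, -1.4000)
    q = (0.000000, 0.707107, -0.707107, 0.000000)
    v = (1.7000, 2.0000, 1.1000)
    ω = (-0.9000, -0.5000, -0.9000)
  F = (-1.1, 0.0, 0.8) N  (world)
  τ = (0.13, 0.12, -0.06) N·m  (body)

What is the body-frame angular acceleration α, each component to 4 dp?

α = (3.4750, 1.1670, -0.7333)

gyro term ω×Iω = (-0.0090, -0.1134, 0.0720)
α = I⁻¹(τ − ω×Iω) = (3.4750, 1.1670, -0.7333)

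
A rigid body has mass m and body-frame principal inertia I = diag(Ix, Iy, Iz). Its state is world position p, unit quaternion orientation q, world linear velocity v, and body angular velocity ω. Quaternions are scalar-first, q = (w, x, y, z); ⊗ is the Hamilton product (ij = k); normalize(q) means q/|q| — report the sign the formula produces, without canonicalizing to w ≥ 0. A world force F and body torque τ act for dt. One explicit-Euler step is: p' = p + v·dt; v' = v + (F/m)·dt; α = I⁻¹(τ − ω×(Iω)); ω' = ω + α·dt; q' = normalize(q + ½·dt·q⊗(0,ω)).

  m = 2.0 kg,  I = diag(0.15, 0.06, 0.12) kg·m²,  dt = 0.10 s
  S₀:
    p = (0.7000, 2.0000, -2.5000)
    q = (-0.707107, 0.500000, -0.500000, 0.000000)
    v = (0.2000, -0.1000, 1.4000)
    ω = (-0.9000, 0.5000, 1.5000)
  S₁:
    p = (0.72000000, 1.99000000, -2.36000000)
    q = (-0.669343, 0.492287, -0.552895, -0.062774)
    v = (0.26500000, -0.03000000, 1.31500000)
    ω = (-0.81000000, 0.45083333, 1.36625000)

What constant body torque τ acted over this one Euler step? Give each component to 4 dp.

Δω = ω₁−ω₀ = (0.09000000, -0.04916667, -0.13375000)
I·α + gyro = (0.1800, -0.0700, -0.1200)

τ = (0.1800, -0.0700, -0.1200)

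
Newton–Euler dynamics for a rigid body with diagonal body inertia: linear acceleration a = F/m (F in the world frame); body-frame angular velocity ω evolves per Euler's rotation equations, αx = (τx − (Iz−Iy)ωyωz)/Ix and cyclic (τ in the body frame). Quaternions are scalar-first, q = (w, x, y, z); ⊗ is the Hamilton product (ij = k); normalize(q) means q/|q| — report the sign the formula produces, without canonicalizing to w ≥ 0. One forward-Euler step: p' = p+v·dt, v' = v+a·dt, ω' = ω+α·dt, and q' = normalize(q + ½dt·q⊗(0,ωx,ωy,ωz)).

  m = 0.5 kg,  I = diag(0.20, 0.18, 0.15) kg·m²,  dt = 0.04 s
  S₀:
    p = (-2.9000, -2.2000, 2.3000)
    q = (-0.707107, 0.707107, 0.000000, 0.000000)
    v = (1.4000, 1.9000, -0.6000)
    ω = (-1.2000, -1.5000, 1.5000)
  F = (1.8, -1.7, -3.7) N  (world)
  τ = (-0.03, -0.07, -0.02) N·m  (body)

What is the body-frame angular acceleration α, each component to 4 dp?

α = (-0.4875, 0.1111, 0.1067)

precession coupling ω×(Iω) = (0.0675, -0.0900, -0.0360)
angular accel α = (-0.4875, 0.1111, 0.1067)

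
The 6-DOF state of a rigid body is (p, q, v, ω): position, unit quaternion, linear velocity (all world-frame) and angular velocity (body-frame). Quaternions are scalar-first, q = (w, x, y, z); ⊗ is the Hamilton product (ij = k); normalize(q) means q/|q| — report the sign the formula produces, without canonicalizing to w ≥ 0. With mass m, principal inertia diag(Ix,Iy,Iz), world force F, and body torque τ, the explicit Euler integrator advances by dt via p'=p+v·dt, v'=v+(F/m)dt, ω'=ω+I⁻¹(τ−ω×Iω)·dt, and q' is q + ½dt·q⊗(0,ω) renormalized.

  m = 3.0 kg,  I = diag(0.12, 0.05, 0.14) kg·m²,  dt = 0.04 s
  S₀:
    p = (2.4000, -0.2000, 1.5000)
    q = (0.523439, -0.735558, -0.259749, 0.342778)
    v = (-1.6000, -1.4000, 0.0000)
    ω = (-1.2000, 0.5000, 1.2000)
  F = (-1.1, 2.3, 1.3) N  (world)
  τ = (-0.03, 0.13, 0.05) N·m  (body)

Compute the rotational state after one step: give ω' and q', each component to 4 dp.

ω' = (-1.2280, 0.5810, 1.2023)
q' = (0.4998, -0.7573, -0.2449, 0.3415)

precession coupling ω×(Iω) = (0.0540, 0.0288, 0.0420)
angular accel α = (-0.7000, 2.0240, 0.0571)
ω + α·dt = (-1.2280, 0.5810, 1.2023)
q⊗(0,ω) = (-1.1641287, -1.1112146, 0.7330555, -0.0513510)
q + ½dt·q⊗(0,ω), renormalized = (0.4998, -0.7573, -0.2449, 0.3415)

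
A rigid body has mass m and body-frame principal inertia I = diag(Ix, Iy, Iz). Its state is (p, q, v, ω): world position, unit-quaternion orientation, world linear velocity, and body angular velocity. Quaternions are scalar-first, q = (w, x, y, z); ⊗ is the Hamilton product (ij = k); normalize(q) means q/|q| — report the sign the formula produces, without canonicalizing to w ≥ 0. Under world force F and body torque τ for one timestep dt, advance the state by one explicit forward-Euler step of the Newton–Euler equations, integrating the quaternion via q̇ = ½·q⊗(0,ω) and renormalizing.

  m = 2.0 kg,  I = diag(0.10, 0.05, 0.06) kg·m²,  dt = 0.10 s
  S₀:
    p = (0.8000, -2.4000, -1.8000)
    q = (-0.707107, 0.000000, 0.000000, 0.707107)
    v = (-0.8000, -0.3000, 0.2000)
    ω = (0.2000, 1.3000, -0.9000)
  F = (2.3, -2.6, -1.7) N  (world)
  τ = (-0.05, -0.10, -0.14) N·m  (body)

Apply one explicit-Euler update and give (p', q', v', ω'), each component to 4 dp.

p' = (0.7200, -2.4300, -1.7800)
q' = (-0.6732, -0.0529, -0.0388, 0.7366)
v' = (-0.6850, -0.4300, 0.1150)
ω' = (0.1617, 1.1144, -1.1117)

α = I⁻¹(τ − ω×Iω) = (-0.3830, -1.8560, -2.1167)
ω' = ω + α·dt = (0.1617, 1.1144, -1.1117)
Hamilton product q⊗(0,ω) = (0.6363963, -1.0606605, -0.7778177, 0.6363963)
q' = normalize(q + ½dt·q⊗(0,ω)) = (-0.6732, -0.0529, -0.0388, 0.7366)
a = (1.1500, -1.3000, -0.8500)
p + v·dt = (0.7200, -2.4300, -1.7800)
new velocity v' = (-0.6850, -0.4300, 0.1150)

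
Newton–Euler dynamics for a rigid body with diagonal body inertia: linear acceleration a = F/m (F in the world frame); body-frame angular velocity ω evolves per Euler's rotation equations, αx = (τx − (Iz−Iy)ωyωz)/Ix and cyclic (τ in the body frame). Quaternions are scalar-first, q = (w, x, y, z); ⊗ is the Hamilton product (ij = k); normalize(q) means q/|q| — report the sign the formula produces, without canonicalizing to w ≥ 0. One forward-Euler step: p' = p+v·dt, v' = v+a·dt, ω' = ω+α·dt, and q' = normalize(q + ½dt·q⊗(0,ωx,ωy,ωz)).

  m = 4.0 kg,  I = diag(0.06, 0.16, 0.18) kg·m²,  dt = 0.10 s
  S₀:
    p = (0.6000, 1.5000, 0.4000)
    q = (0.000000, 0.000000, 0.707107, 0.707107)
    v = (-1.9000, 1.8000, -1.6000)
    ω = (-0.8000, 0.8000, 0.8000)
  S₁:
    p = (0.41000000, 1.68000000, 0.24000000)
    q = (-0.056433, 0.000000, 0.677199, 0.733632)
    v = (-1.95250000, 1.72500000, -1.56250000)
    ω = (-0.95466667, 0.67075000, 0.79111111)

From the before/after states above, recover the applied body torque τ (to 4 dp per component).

τ = (-0.0800, -0.1300, -0.0800)

Δω = ω₁−ω₀ = (-0.15466667, -0.12925000, -0.00888889)
ω₀×(Iω₀) = (0.0128, 0.0768, -0.0640)
τ = I·(Δω/dt) + ω₀×(Iω₀) = (-0.0800, -0.1300, -0.0800)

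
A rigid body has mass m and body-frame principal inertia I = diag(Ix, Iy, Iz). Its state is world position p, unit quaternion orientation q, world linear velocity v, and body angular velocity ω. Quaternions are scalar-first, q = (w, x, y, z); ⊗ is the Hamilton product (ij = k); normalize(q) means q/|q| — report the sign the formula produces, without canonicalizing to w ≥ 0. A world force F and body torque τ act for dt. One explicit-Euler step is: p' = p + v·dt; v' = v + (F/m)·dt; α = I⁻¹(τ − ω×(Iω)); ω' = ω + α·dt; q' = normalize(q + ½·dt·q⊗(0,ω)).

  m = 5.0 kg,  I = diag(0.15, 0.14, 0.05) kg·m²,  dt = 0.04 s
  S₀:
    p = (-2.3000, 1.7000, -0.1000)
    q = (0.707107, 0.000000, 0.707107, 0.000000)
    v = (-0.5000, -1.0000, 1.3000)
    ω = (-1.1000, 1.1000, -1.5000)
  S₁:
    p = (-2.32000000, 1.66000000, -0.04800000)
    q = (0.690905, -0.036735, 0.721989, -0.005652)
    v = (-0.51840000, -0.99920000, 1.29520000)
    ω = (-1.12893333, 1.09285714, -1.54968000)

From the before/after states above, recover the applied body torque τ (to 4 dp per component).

rate change Δω = (-0.02893333, -0.00714286, -0.04968000)
ω₀×(Iω₀) = (0.1485, 0.1650, 0.0121)
applied torque τ = (0.0400, 0.1400, -0.0500)

τ = (0.0400, 0.1400, -0.0500)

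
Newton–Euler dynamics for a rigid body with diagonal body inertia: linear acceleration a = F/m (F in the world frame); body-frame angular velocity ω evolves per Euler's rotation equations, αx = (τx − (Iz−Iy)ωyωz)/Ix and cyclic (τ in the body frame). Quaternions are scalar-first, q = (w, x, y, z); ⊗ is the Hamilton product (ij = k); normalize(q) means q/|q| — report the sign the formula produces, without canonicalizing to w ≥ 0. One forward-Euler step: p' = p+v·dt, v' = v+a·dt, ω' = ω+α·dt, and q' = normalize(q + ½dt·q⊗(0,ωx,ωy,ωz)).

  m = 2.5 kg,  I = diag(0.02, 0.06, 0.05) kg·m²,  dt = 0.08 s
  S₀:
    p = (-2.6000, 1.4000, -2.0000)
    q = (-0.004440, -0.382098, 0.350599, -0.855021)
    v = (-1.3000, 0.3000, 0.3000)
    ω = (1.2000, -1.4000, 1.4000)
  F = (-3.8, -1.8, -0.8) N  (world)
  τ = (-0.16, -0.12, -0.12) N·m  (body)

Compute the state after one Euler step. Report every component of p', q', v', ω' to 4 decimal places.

p' = (-2.7040, 1.4240, -1.9760)
q' = (0.0811, -0.4088, 0.3298, -0.8471)
v' = (-1.4216, 0.2424, 0.2744)
ω' = (0.4816, -1.4928, 1.3155)

ω×(Iω) gyroscopic = (0.0196, -0.0504, -0.0672)
(τ − ω×Iω)/I = (-8.9800, -1.1600, -1.0560)
ω + α·dt = (0.4816, -1.4928, 1.3155)
Hamilton product q⊗(0,ω) = (2.1463856, -0.7115188, -0.4848720, 0.1080024)
q + ½dt·q⊗(0,ω), renormalized = (0.0811, -0.4088, 0.3298, -0.8471)
a = (-1.5200, -0.7200, -0.3200)
new position p' = (-2.7040, 1.4240, -1.9760)
new velocity v' = (-1.4216, 0.2424, 0.2744)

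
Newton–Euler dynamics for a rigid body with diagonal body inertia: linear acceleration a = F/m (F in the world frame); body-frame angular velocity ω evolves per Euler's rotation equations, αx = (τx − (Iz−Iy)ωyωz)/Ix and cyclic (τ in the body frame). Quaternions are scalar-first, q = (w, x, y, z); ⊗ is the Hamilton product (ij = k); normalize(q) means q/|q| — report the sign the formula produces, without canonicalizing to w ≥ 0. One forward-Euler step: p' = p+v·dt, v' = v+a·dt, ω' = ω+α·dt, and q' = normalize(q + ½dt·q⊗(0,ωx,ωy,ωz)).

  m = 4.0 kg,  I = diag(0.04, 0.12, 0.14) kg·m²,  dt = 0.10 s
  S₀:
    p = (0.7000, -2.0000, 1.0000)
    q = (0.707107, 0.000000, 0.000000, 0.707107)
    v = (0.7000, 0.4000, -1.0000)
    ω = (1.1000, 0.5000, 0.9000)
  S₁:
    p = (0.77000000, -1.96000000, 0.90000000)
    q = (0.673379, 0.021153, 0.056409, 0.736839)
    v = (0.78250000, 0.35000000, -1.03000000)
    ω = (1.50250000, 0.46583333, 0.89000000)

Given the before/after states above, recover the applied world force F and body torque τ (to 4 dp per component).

v₁ − v₀ = (0.08250000, -0.05000000, -0.03000000)
applied force F = (3.3000, -2.0000, -1.2000)
Δω = ω₁−ω₀ = (0.40250000, -0.03416667, -0.01000000)
gyro term ω₀×Iω₀ = (0.0090, -0.0990, 0.0440)
τ = I·(Δω/dt) + ω₀×(Iω₀) = (0.1700, -0.1400, 0.0300)

F = (3.3000, -2.0000, -1.2000)
τ = (0.1700, -0.1400, 0.0300)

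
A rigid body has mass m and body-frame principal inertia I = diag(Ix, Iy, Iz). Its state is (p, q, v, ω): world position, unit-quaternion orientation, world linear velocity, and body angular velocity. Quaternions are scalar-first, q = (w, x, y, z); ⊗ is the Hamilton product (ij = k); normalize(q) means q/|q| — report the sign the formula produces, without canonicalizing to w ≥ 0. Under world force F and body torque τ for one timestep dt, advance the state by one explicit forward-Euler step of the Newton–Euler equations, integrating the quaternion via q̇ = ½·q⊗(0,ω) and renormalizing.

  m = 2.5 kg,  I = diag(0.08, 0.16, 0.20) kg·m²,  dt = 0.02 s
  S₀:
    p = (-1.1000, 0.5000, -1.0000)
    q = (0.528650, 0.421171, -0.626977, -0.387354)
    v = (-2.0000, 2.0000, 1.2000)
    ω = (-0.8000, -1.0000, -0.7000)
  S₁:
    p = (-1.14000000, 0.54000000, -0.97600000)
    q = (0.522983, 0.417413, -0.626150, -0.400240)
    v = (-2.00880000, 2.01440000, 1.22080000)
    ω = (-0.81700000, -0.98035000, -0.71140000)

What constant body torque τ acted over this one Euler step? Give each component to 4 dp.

τ = (-0.0400, 0.0900, -0.0500)

rate change Δω = (-0.01700000, 0.01965000, -0.01140000)
precession coupling = (0.0280, -0.0672, 0.0640)
applied torque τ = (-0.0400, 0.0900, -0.0500)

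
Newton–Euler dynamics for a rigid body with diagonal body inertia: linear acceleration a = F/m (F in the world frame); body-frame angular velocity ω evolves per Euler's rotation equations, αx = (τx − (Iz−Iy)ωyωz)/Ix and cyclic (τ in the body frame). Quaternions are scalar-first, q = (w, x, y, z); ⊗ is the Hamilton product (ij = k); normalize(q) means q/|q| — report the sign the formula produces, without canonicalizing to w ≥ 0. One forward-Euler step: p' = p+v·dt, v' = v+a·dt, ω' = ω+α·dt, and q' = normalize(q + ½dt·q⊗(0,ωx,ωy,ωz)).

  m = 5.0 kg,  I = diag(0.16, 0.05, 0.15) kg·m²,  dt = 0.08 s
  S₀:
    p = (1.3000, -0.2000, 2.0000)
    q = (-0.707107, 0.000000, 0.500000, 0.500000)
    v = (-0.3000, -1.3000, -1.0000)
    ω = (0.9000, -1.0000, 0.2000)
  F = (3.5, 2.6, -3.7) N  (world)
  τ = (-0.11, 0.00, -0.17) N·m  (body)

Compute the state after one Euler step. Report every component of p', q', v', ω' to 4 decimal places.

p' = (1.2760, -0.3040, 1.9200)
q' = (-0.6901, -0.0015, 0.5455, 0.4756)
v' = (-0.2440, -1.2584, -1.0592)
ω' = (0.8550, -1.0029, 0.0565)

precession coupling ω×(Iω) = (-0.0200, 0.0018, 0.0990)
angular accel α = (-0.5625, -0.0360, -1.7933)
ω + α·dt = (0.8550, -1.0029, 0.0565)
2q̇ = q⊗(0,ω) = (0.4000000, -0.0363963, 1.1571070, -0.5914214)
updated quaternion q' = (-0.6901, -0.0015, 0.5455, 0.4756)
p + v·dt = (1.2760, -0.3040, 1.9200)
new velocity v' = (-0.2440, -1.2584, -1.0592)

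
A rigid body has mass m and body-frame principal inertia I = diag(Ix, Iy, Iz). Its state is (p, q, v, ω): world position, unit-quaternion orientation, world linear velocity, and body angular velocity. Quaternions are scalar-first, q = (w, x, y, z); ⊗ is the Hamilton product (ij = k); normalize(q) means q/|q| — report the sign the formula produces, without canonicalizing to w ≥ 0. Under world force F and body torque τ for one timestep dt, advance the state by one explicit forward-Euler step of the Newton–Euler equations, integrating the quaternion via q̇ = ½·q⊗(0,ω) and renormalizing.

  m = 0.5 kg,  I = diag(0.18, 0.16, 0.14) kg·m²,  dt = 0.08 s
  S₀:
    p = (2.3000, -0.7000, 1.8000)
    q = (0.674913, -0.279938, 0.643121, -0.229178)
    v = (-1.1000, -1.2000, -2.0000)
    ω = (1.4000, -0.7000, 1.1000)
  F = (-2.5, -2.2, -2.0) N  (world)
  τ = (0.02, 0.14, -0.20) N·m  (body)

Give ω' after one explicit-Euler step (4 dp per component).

ω' = (1.4020, -0.6608, 0.9745)

ω×(Iω) gyroscopic = (0.0154, 0.0616, 0.0196)
α = I⁻¹(τ − ω×Iω) = (0.0256, 0.4900, -1.5686)
ω' = ω + α·dt = (1.4020, -0.6608, 0.9745)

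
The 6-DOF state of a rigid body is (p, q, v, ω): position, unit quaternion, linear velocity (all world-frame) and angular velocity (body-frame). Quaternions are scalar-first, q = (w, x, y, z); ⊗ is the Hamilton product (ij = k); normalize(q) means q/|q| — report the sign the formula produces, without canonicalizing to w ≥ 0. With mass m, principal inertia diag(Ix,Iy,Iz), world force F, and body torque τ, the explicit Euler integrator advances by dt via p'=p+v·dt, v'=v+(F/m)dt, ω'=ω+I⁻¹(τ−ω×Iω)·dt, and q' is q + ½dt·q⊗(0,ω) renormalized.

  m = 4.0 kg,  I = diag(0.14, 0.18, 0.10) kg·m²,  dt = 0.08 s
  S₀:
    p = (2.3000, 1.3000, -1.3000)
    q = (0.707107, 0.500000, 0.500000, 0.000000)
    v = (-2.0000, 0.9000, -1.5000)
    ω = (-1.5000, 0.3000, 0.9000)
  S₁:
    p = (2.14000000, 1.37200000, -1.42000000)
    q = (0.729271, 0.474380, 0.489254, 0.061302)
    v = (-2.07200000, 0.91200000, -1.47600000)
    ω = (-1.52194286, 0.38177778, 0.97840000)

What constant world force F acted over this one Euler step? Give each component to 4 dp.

velocity change Δv = (-0.07200000, 0.01200000, 0.02400000)
F = m·Δv/dt = (-3.6000, 0.6000, 1.2000)

F = (-3.6000, 0.6000, 1.2000)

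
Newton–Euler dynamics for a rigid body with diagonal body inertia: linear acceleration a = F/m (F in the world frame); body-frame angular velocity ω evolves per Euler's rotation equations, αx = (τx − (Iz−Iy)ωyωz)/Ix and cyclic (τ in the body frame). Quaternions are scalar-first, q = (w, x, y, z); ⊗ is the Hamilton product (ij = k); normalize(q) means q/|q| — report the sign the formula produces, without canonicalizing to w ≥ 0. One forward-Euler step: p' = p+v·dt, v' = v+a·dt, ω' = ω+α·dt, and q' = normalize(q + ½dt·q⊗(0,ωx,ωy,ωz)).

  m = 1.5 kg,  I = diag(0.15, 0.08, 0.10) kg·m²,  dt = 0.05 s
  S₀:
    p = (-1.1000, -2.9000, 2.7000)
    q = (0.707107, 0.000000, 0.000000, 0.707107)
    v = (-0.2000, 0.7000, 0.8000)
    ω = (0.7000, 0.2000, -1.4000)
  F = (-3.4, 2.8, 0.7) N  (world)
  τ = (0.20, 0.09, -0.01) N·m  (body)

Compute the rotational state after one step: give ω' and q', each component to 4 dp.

α = I⁻¹(τ − ω×Iω) = (1.3707, 1.7375, -0.0020)
ω + α·dt = (0.7685, 0.2869, -1.4001)
2q̇ = q⊗(0,ω) = (0.9899498, 0.3535535, 0.6363963, -0.9899498)
q + ½dt·q⊗(0,ω), renormalized = (0.7313, 0.0088, 0.0159, 0.6818)

ω' = (0.7685, 0.2869, -1.4001)
q' = (0.7313, 0.0088, 0.0159, 0.6818)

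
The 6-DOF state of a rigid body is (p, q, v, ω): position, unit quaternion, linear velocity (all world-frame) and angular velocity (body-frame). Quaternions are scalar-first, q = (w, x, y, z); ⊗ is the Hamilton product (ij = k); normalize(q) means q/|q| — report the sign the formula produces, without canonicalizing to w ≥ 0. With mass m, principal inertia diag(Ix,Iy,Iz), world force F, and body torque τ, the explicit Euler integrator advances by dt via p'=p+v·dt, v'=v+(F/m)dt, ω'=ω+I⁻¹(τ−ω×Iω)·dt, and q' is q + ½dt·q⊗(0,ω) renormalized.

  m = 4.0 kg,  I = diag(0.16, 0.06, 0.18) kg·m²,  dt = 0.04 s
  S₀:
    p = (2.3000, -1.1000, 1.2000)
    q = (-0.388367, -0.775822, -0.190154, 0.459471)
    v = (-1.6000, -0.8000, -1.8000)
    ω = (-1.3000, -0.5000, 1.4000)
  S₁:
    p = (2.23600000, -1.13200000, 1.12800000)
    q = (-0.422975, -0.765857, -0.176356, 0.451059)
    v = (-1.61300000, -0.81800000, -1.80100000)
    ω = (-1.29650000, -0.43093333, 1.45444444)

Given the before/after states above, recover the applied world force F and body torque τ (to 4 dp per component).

F = (-1.3000, -1.8000, -0.1000)
τ = (-0.0700, 0.1400, 0.1800)

Δv = v₁−v₀ = (-0.01300000, -0.01800000, -0.00100000)
m·(v₁−v₀)/dt = (-1.3000, -1.8000, -0.1000)
Δω = ω₁−ω₀ = (0.00350000, 0.06906667, 0.05444444)
I·α + gyro = (-0.0700, 0.1400, 0.1800)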